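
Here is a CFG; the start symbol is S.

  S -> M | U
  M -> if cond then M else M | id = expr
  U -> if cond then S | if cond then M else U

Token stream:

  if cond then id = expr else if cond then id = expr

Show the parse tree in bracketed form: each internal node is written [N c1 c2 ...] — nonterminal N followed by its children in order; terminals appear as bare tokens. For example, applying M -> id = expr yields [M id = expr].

S
U
if cond then M else U
if cond then id = expr else U
if cond then id = expr else if cond then S
if cond then id = expr else if cond then M
if cond then id = expr else if cond then id = expr

[S [U if cond then [M id = expr] else [U if cond then [S [M id = expr]]]]]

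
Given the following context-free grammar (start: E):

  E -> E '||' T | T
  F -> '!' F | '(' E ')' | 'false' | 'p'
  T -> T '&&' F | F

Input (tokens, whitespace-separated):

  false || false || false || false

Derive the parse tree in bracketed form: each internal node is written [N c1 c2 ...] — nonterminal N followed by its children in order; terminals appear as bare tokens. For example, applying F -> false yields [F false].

E
E || T
E || T || T
E || T || T || T
T || T || T || T
F || T || T || T
false || T || T || T
false || F || T || T
false || false || T || T
false || false || F || T
false || false || false || T
false || false || false || F
false || false || false || false

[E [E [E [E [T [F false]]] || [T [F false]]] || [T [F false]]] || [T [F false]]]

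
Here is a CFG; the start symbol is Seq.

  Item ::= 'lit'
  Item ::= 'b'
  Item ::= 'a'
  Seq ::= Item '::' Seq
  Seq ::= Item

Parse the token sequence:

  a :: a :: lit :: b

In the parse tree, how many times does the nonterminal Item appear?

4

[Seq [Item a] :: [Seq [Item a] :: [Seq [Item lit] :: [Seq [Item b]]]]]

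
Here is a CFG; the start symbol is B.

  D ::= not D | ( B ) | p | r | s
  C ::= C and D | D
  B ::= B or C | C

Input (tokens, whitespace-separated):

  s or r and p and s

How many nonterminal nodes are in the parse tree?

10

[B [B [C [D s]]] or [C [C [C [D r]] and [D p]] and [D s]]]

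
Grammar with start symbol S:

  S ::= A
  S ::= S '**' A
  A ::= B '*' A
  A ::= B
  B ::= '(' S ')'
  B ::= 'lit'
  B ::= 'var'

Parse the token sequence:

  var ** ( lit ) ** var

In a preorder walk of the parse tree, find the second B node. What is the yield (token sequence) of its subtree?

[S [S [S [A [B var]]] ** [A [B ( [S [A [B lit]]] )]]] ** [A [B var]]]

( lit )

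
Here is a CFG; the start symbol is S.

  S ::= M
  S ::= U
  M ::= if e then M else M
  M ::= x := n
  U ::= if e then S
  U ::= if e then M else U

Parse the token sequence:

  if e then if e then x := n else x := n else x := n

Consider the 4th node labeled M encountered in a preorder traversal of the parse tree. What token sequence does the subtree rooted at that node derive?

[S [M if e then [M if e then [M x := n] else [M x := n]] else [M x := n]]]

x := n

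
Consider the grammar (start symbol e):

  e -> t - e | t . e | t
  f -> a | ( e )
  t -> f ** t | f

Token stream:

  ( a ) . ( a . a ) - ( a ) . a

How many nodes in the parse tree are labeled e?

[e [t [f ( [e [t [f a]]] )]] . [e [t [f ( [e [t [f a]] . [e [t [f a]]]] )]] - [e [t [f ( [e [t [f a]]] )]] . [e [t [f a]]]]]]

8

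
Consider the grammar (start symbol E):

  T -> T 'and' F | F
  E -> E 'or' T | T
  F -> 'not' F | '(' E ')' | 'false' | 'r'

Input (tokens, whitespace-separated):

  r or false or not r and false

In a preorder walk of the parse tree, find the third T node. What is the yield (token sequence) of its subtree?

not r and false

[E [E [E [T [F r]]] or [T [F false]]] or [T [T [F not [F r]]] and [F false]]]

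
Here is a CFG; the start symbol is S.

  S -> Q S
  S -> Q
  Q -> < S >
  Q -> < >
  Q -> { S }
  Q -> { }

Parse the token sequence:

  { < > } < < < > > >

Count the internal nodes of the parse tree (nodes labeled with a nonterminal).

[S [Q { [S [Q < >]] }] [S [Q < [S [Q < [S [Q < >]] >]] >]]]

10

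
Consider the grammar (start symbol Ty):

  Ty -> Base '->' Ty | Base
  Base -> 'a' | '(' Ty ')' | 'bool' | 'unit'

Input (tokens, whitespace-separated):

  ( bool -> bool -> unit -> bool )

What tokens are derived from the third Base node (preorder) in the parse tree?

bool

[Ty [Base ( [Ty [Base bool] -> [Ty [Base bool] -> [Ty [Base unit] -> [Ty [Base bool]]]]] )]]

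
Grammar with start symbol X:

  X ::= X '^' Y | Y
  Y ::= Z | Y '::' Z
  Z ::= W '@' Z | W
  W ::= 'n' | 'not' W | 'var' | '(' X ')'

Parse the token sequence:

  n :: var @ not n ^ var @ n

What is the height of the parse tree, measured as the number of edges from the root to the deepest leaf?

[X [X [Y [Y [Z [W n]]] :: [Z [W var] @ [Z [W not [W n]]]]]] ^ [Y [Z [W var] @ [Z [W n]]]]]

7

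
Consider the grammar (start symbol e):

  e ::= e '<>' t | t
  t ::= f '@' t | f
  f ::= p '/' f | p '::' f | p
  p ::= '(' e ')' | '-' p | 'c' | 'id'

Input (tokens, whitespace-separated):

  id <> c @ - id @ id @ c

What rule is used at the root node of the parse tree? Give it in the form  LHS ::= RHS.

[e [e [t [f [p id]]]] <> [t [f [p c]] @ [t [f [p - [p id]]] @ [t [f [p id]] @ [t [f [p c]]]]]]]

e ::= e '<>' t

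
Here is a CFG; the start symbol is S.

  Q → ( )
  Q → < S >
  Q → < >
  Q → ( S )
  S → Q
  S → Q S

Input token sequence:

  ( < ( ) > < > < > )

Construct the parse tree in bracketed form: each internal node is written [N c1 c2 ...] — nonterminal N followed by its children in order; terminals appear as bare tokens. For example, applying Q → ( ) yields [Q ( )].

[S [Q ( [S [Q < [S [Q ( )]] >] [S [Q < >] [S [Q < >]]]] )]]

S
Q
( S )
( Q S )
( < S > S )
( < Q > S )
( < ( ) > S )
( < ( ) > Q S )
( < ( ) > < > S )
( < ( ) > < > Q )
( < ( ) > < > < > )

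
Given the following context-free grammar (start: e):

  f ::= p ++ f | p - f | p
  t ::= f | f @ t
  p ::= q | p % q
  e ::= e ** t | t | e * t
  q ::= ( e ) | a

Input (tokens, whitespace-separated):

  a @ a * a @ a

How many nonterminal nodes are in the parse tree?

18

[e [e [t [f [p [q a]]] @ [t [f [p [q a]]]]]] * [t [f [p [q a]]] @ [t [f [p [q a]]]]]]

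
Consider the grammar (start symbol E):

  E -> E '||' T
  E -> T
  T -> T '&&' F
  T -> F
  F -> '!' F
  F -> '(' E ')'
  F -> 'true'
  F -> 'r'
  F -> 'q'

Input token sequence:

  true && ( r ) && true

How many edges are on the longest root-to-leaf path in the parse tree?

[E [T [T [T [F true]] && [F ( [E [T [F r]]] )]] && [F true]]]

7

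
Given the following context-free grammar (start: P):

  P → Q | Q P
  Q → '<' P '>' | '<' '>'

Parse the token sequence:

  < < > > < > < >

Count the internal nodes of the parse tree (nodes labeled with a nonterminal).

8

[P [Q < [P [Q < >]] >] [P [Q < >] [P [Q < >]]]]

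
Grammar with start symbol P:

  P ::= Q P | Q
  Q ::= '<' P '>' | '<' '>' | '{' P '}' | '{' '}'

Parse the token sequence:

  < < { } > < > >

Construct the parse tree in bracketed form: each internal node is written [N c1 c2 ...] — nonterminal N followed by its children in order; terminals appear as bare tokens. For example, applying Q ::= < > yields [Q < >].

[P [Q < [P [Q < [P [Q { }]] >] [P [Q < >]]] >]]

P
Q
< P >
< Q P >
< < P > P >
< < Q > P >
< < { } > P >
< < { } > Q >
< < { } > < > >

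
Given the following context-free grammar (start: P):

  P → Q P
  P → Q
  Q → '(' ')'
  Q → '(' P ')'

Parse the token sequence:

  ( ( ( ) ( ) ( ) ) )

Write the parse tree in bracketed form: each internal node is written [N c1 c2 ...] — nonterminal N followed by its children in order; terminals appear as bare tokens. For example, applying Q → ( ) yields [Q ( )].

[P [Q ( [P [Q ( [P [Q ( )] [P [Q ( )] [P [Q ( )]]]] )]] )]]

P
Q
( P )
( Q )
( ( P ) )
( ( Q P ) )
( ( ( ) P ) )
( ( ( ) Q P ) )
( ( ( ) ( ) P ) )
( ( ( ) ( ) Q ) )
( ( ( ) ( ) ( ) ) )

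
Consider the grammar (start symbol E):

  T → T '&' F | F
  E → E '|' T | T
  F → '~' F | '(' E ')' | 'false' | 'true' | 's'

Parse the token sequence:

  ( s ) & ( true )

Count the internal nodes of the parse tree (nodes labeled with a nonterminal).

[E [T [T [F ( [E [T [F s]]] )]] & [F ( [E [T [F true]]] )]]]

11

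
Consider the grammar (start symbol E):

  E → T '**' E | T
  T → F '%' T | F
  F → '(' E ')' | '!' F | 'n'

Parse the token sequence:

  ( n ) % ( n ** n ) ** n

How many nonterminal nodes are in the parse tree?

17

[E [T [F ( [E [T [F n]]] )] % [T [F ( [E [T [F n]] ** [E [T [F n]]]] )]]] ** [E [T [F n]]]]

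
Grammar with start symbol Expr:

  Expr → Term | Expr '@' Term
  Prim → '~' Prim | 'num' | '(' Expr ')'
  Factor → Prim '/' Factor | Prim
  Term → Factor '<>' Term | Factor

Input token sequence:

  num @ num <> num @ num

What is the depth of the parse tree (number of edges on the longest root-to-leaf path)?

[Expr [Expr [Expr [Term [Factor [Prim num]]]] @ [Term [Factor [Prim num]] <> [Term [Factor [Prim num]]]]] @ [Term [Factor [Prim num]]]]

6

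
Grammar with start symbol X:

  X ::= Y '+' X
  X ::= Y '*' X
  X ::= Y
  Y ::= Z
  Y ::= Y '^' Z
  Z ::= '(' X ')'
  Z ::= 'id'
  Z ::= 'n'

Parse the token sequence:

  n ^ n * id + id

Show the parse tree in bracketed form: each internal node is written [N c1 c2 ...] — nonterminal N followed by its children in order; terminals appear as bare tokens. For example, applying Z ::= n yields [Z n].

X
Y * X
Y ^ Z * X
Z ^ Z * X
n ^ Z * X
n ^ n * X
n ^ n * Y + X
n ^ n * Z + X
n ^ n * id + X
n ^ n * id + Y
n ^ n * id + Z
n ^ n * id + id

[X [Y [Y [Z n]] ^ [Z n]] * [X [Y [Z id]] + [X [Y [Z id]]]]]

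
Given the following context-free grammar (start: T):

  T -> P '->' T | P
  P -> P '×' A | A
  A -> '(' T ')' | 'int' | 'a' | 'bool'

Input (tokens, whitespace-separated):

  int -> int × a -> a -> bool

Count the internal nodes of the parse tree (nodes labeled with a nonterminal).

14

[T [P [A int]] -> [T [P [P [A int]] × [A a]] -> [T [P [A a]] -> [T [P [A bool]]]]]]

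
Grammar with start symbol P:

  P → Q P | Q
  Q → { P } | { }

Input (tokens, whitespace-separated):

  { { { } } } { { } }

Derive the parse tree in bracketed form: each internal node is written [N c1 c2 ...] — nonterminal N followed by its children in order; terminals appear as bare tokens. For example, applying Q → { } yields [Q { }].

P
Q P
{ P } P
{ Q } P
{ { P } } P
{ { Q } } P
{ { { } } } P
{ { { } } } Q
{ { { } } } { P }
{ { { } } } { Q }
{ { { } } } { { } }

[P [Q { [P [Q { [P [Q { }]] }]] }] [P [Q { [P [Q { }]] }]]]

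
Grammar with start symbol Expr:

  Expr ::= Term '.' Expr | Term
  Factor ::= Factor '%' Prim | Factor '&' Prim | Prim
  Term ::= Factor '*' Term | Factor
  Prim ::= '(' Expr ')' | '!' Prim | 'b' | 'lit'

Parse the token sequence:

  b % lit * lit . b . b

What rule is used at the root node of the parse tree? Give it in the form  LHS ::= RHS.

Expr ::= Term '.' Expr

[Expr [Term [Factor [Factor [Prim b]] % [Prim lit]] * [Term [Factor [Prim lit]]]] . [Expr [Term [Factor [Prim b]]] . [Expr [Term [Factor [Prim b]]]]]]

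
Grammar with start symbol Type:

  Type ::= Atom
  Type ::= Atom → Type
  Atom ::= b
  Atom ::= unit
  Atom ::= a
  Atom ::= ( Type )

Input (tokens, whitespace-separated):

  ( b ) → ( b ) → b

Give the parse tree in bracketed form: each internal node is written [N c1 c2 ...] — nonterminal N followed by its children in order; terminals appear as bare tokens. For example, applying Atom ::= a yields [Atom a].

Type
Atom → Type
( Type ) → Type
( Atom ) → Type
( b ) → Type
( b ) → Atom → Type
( b ) → ( Type ) → Type
( b ) → ( Atom ) → Type
( b ) → ( b ) → Type
( b ) → ( b ) → Atom
( b ) → ( b ) → b

[Type [Atom ( [Type [Atom b]] )] → [Type [Atom ( [Type [Atom b]] )] → [Type [Atom b]]]]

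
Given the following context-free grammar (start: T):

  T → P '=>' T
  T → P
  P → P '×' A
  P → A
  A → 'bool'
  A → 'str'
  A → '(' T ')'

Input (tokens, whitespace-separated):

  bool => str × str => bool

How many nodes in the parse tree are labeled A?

[T [P [A bool]] => [T [P [P [A str]] × [A str]] => [T [P [A bool]]]]]

4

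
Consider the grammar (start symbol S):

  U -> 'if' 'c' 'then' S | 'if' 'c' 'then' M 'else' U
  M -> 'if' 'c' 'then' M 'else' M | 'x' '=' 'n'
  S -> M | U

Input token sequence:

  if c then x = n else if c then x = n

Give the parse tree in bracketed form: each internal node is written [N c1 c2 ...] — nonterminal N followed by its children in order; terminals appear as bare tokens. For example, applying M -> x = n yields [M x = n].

S
U
if c then M else U
if c then x = n else U
if c then x = n else if c then S
if c then x = n else if c then M
if c then x = n else if c then x = n

[S [U if c then [M x = n] else [U if c then [S [M x = n]]]]]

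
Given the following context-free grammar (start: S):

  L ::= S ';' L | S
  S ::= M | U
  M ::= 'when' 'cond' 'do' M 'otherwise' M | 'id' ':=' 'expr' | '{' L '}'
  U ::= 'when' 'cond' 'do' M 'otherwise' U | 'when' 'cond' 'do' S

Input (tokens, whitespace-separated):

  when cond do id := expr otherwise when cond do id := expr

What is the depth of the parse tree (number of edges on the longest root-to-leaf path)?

[S [U when cond do [M id := expr] otherwise [U when cond do [S [M id := expr]]]]]

5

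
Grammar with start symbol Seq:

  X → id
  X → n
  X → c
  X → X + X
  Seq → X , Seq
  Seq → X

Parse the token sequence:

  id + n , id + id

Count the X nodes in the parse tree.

6

[Seq [X [X id] + [X n]] , [Seq [X [X id] + [X id]]]]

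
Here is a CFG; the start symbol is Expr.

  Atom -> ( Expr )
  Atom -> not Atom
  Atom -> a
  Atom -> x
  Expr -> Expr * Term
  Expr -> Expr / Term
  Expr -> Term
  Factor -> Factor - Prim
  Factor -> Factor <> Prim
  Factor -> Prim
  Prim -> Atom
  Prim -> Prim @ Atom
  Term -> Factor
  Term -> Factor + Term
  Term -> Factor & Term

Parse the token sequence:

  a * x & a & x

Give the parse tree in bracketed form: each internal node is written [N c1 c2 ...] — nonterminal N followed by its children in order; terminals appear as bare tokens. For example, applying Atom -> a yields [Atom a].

Expr
Expr * Term
Term * Term
Factor * Term
Prim * Term
Atom * Term
a * Term
a * Factor & Term
a * Prim & Term
a * Atom & Term
a * x & Term
a * x & Factor & Term
a * x & Prim & Term
a * x & Atom & Term
a * x & a & Term
a * x & a & Factor
a * x & a & Prim
a * x & a & Atom
a * x & a & x

[Expr [Expr [Term [Factor [Prim [Atom a]]]]] * [Term [Factor [Prim [Atom x]]] & [Term [Factor [Prim [Atom a]]] & [Term [Factor [Prim [Atom x]]]]]]]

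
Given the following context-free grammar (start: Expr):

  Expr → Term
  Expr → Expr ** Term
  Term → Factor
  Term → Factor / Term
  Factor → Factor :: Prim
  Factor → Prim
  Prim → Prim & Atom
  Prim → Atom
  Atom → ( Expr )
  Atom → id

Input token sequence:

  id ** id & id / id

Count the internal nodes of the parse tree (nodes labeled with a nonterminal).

[Expr [Expr [Term [Factor [Prim [Atom id]]]]] ** [Term [Factor [Prim [Prim [Atom id]] & [Atom id]]] / [Term [Factor [Prim [Atom id]]]]]]

16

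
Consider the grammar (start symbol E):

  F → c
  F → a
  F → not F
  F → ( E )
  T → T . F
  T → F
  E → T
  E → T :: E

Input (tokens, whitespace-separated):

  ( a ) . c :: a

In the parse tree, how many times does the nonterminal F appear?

[E [T [T [F ( [E [T [F a]]] )]] . [F c]] :: [E [T [F a]]]]

4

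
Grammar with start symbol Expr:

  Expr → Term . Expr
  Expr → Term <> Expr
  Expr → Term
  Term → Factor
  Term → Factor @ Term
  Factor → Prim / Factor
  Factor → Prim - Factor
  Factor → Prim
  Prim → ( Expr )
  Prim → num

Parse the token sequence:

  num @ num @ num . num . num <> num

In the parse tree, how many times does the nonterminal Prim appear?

[Expr [Term [Factor [Prim num]] @ [Term [Factor [Prim num]] @ [Term [Factor [Prim num]]]]] . [Expr [Term [Factor [Prim num]]] . [Expr [Term [Factor [Prim num]]] <> [Expr [Term [Factor [Prim num]]]]]]]

6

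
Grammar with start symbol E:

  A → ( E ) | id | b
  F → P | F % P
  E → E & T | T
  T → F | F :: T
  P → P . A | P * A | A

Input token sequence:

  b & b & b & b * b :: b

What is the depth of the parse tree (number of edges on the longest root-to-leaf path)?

[E [E [E [E [T [F [P [A b]]]]] & [T [F [P [A b]]]]] & [T [F [P [A b]]]]] & [T [F [P [P [A b]] * [A b]]] :: [T [F [P [A b]]]]]]

8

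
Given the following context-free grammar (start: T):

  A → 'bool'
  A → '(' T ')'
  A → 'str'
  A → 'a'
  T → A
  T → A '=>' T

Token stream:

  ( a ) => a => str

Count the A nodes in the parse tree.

4

[T [A ( [T [A a]] )] => [T [A a] => [T [A str]]]]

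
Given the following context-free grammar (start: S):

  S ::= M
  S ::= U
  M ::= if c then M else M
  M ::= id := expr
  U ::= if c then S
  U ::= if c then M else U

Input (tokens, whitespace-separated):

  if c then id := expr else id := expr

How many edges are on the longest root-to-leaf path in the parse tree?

[S [M if c then [M id := expr] else [M id := expr]]]

3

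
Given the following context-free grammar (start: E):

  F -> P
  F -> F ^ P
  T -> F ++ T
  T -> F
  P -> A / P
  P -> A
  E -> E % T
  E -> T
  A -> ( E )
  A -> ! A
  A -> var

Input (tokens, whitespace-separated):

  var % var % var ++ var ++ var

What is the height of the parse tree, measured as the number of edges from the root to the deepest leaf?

[E [E [E [T [F [P [A var]]]]] % [T [F [P [A var]]]]] % [T [F [P [A var]]] ++ [T [F [P [A var]]] ++ [T [F [P [A var]]]]]]]

7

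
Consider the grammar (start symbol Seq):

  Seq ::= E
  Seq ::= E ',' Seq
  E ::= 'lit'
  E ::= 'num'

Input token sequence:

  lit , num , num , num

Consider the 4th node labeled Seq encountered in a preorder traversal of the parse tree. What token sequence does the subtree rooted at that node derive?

[Seq [E lit] , [Seq [E num] , [Seq [E num] , [Seq [E num]]]]]

num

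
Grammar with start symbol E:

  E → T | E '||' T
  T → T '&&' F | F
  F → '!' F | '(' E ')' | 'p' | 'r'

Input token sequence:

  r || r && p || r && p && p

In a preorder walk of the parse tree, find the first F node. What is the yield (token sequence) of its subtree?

[E [E [E [T [F r]]] || [T [T [F r]] && [F p]]] || [T [T [T [F r]] && [F p]] && [F p]]]

r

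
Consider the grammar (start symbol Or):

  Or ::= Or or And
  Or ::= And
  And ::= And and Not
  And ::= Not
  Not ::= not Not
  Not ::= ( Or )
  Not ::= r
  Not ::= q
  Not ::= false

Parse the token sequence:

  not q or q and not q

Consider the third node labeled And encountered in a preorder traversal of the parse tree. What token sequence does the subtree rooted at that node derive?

q

[Or [Or [And [Not not [Not q]]]] or [And [And [Not q]] and [Not not [Not q]]]]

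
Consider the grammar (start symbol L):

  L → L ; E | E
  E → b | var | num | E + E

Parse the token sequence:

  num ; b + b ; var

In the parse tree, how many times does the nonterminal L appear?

3

[L [L [L [E num]] ; [E [E b] + [E b]]] ; [E var]]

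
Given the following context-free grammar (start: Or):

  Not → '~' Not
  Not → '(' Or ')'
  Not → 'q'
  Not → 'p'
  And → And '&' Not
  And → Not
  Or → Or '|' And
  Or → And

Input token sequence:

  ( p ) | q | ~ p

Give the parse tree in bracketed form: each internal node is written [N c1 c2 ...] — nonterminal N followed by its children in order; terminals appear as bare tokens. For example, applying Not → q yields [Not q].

Or
Or | And
Or | And | And
And | And | And
Not | And | And
( Or ) | And | And
( And ) | And | And
( Not ) | And | And
( p ) | And | And
( p ) | Not | And
( p ) | q | And
( p ) | q | Not
( p ) | q | ~ Not
( p ) | q | ~ p

[Or [Or [Or [And [Not ( [Or [And [Not p]]] )]]] | [And [Not q]]] | [And [Not ~ [Not p]]]]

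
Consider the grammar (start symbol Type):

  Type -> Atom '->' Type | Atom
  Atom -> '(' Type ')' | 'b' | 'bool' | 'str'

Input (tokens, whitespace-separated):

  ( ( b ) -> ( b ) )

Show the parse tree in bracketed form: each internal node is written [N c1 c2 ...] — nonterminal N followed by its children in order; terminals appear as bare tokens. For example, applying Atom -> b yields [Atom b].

Type
Atom
( Type )
( Atom -> Type )
( ( Type ) -> Type )
( ( Atom ) -> Type )
( ( b ) -> Type )
( ( b ) -> Atom )
( ( b ) -> ( Type ) )
( ( b ) -> ( Atom ) )
( ( b ) -> ( b ) )

[Type [Atom ( [Type [Atom ( [Type [Atom b]] )] -> [Type [Atom ( [Type [Atom b]] )]]] )]]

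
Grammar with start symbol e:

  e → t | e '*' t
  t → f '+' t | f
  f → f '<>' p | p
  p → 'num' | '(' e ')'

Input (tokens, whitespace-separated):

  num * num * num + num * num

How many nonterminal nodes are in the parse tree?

[e [e [e [e [t [f [p num]]]] * [t [f [p num]]]] * [t [f [p num]] + [t [f [p num]]]]] * [t [f [p num]]]]

19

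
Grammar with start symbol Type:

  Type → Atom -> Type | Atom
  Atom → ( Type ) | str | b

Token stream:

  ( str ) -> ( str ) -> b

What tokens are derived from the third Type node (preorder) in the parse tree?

( str ) -> b

[Type [Atom ( [Type [Atom str]] )] -> [Type [Atom ( [Type [Atom str]] )] -> [Type [Atom b]]]]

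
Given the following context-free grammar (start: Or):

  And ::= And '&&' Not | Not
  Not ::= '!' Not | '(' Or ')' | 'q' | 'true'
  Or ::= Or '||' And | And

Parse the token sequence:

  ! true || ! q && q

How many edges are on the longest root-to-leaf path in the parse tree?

5

[Or [Or [And [Not ! [Not true]]]] || [And [And [Not ! [Not q]]] && [Not q]]]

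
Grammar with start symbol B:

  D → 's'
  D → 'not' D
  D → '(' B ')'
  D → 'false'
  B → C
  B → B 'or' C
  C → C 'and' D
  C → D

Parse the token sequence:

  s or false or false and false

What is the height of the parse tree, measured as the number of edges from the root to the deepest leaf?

[B [B [B [C [D s]]] or [C [D false]]] or [C [C [D false]] and [D false]]]

5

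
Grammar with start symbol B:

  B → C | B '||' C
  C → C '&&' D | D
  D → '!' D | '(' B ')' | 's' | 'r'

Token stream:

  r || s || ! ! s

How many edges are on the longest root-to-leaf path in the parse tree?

5

[B [B [B [C [D r]]] || [C [D s]]] || [C [D ! [D ! [D s]]]]]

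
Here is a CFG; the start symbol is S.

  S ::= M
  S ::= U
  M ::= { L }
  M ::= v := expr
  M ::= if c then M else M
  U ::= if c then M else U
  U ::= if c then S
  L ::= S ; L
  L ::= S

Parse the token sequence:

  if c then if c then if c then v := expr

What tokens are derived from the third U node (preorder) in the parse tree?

[S [U if c then [S [U if c then [S [U if c then [S [M v := expr]]]]]]]]

if c then v := expr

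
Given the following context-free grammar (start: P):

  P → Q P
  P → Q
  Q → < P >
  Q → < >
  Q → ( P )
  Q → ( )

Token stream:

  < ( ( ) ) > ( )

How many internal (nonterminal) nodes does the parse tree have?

8

[P [Q < [P [Q ( [P [Q ( )]] )]] >] [P [Q ( )]]]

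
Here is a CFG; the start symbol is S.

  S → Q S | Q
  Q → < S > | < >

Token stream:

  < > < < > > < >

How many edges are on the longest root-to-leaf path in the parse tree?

[S [Q < >] [S [Q < [S [Q < >]] >] [S [Q < >]]]]

5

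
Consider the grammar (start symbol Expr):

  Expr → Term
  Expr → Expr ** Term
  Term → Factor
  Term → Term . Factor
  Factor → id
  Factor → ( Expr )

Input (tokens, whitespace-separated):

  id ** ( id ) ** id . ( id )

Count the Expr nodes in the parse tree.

5

[Expr [Expr [Expr [Term [Factor id]]] ** [Term [Factor ( [Expr [Term [Factor id]]] )]]] ** [Term [Term [Factor id]] . [Factor ( [Expr [Term [Factor id]]] )]]]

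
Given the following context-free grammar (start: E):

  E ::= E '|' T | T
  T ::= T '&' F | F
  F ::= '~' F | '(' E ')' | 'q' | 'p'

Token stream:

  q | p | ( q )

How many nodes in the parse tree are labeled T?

[E [E [E [T [F q]]] | [T [F p]]] | [T [F ( [E [T [F q]]] )]]]

4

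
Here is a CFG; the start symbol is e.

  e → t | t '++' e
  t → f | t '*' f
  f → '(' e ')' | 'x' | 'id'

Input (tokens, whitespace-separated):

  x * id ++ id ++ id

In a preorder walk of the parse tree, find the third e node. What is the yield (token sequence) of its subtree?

[e [t [t [f x]] * [f id]] ++ [e [t [f id]] ++ [e [t [f id]]]]]

id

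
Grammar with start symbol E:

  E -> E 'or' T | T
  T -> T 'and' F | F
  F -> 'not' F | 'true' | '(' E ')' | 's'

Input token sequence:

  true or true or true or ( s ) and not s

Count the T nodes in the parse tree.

6

[E [E [E [E [T [F true]]] or [T [F true]]] or [T [F true]]] or [T [T [F ( [E [T [F s]]] )]] and [F not [F s]]]]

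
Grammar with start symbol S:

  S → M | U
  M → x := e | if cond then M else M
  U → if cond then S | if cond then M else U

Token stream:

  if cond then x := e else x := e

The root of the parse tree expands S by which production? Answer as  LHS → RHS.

S → M

[S [M if cond then [M x := e] else [M x := e]]]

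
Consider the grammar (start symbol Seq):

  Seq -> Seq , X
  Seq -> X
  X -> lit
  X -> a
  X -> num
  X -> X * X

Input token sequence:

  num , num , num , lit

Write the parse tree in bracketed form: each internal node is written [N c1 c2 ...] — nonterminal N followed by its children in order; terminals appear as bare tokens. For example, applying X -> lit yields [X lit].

[Seq [Seq [Seq [Seq [X num]] , [X num]] , [X num]] , [X lit]]

Seq
Seq , X
Seq , X , X
Seq , X , X , X
X , X , X , X
num , X , X , X
num , num , X , X
num , num , num , X
num , num , num , lit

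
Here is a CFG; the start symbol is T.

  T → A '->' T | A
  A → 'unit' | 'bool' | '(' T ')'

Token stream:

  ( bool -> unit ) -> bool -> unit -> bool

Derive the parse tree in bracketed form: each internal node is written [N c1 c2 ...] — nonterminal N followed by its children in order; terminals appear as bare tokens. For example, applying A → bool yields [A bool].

[T [A ( [T [A bool] -> [T [A unit]]] )] -> [T [A bool] -> [T [A unit] -> [T [A bool]]]]]

T
A -> T
( T ) -> T
( A -> T ) -> T
( bool -> T ) -> T
( bool -> A ) -> T
( bool -> unit ) -> T
( bool -> unit ) -> A -> T
( bool -> unit ) -> bool -> T
( bool -> unit ) -> bool -> A -> T
( bool -> unit ) -> bool -> unit -> T
( bool -> unit ) -> bool -> unit -> A
( bool -> unit ) -> bool -> unit -> bool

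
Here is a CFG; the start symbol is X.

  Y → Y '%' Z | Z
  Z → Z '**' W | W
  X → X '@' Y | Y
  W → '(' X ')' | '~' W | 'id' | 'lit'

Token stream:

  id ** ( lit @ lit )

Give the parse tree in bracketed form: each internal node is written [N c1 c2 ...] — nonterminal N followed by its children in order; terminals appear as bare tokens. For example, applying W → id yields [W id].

X
Y
Z
Z ** W
W ** W
id ** W
id ** ( X )
id ** ( X @ Y )
id ** ( Y @ Y )
id ** ( Z @ Y )
id ** ( W @ Y )
id ** ( lit @ Y )
id ** ( lit @ Z )
id ** ( lit @ W )
id ** ( lit @ lit )

[X [Y [Z [Z [W id]] ** [W ( [X [X [Y [Z [W lit]]]] @ [Y [Z [W lit]]]] )]]]]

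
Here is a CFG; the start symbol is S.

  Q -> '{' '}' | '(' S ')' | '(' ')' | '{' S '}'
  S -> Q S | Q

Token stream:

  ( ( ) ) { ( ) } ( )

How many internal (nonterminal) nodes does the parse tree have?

[S [Q ( [S [Q ( )]] )] [S [Q { [S [Q ( )]] }] [S [Q ( )]]]]

10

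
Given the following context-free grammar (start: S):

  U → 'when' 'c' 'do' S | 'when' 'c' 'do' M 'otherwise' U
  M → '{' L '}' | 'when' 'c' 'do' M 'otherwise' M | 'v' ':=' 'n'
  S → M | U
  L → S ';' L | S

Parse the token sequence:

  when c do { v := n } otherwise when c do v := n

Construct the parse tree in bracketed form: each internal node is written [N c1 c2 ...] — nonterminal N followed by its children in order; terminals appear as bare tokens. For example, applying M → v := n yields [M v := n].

S
U
when c do M otherwise U
when c do { L } otherwise U
when c do { S } otherwise U
when c do { M } otherwise U
when c do { v := n } otherwise U
when c do { v := n } otherwise when c do S
when c do { v := n } otherwise when c do M
when c do { v := n } otherwise when c do v := n

[S [U when c do [M { [L [S [M v := n]]] }] otherwise [U when c do [S [M v := n]]]]]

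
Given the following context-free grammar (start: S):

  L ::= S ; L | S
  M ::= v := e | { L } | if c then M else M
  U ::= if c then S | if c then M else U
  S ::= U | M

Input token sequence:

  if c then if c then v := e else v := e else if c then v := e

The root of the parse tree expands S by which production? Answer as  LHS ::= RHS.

[S [U if c then [M if c then [M v := e] else [M v := e]] else [U if c then [S [M v := e]]]]]

S ::= U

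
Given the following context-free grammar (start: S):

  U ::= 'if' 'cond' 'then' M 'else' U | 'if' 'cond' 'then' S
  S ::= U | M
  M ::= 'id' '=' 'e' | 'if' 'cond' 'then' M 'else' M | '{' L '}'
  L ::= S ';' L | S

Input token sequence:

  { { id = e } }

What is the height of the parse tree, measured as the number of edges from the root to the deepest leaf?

[S [M { [L [S [M { [L [S [M id = e]]] }]]] }]]

8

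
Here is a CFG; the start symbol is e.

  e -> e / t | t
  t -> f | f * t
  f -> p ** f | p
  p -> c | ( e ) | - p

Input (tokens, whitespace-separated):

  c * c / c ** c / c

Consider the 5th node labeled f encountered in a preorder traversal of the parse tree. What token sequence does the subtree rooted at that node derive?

[e [e [e [t [f [p c]] * [t [f [p c]]]]] / [t [f [p c] ** [f [p c]]]]] / [t [f [p c]]]]

c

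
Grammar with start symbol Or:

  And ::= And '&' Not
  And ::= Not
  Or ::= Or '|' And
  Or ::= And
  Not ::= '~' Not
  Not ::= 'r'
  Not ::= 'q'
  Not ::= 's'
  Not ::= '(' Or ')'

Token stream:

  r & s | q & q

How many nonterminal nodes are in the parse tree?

10

[Or [Or [And [And [Not r]] & [Not s]]] | [And [And [Not q]] & [Not q]]]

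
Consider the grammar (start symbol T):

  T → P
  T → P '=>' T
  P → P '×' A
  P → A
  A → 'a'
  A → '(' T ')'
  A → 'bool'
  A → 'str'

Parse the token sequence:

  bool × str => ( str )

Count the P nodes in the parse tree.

4

[T [P [P [A bool]] × [A str]] => [T [P [A ( [T [P [A str]]] )]]]]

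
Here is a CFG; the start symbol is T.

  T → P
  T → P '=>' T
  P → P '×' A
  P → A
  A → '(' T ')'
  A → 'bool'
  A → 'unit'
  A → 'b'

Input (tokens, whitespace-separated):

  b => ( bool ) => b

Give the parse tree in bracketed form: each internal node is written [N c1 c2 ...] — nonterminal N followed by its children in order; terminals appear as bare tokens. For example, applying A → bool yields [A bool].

T
P => T
A => T
b => T
b => P => T
b => A => T
b => ( T ) => T
b => ( P ) => T
b => ( A ) => T
b => ( bool ) => T
b => ( bool ) => P
b => ( bool ) => A
b => ( bool ) => b

[T [P [A b]] => [T [P [A ( [T [P [A bool]]] )]] => [T [P [A b]]]]]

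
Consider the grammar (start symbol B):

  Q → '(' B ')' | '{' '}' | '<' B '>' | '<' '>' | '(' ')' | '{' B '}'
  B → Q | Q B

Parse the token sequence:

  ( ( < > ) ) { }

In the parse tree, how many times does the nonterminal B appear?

[B [Q ( [B [Q ( [B [Q < >]] )]] )] [B [Q { }]]]

4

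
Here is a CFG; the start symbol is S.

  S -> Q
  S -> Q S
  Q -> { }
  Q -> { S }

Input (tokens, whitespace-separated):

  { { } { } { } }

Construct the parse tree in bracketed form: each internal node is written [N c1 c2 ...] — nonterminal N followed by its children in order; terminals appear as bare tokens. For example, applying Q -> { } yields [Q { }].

[S [Q { [S [Q { }] [S [Q { }] [S [Q { }]]]] }]]

S
Q
{ S }
{ Q S }
{ { } S }
{ { } Q S }
{ { } { } S }
{ { } { } Q }
{ { } { } { } }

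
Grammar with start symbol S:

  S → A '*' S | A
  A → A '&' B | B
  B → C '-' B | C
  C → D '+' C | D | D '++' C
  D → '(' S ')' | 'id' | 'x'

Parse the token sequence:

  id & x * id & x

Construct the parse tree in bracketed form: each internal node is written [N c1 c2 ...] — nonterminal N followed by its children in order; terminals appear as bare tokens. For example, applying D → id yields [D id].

[S [A [A [B [C [D id]]]] & [B [C [D x]]]] * [S [A [A [B [C [D id]]]] & [B [C [D x]]]]]]

S
A * S
A & B * S
B & B * S
C & B * S
D & B * S
id & B * S
id & C * S
id & D * S
id & x * S
id & x * A
id & x * A & B
id & x * B & B
id & x * C & B
id & x * D & B
id & x * id & B
id & x * id & C
id & x * id & D
id & x * id & x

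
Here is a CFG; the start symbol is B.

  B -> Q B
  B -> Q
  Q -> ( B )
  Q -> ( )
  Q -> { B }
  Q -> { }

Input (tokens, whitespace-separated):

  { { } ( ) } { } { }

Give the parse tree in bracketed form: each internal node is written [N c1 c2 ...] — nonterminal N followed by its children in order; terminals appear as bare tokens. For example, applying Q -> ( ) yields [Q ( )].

[B [Q { [B [Q { }] [B [Q ( )]]] }] [B [Q { }] [B [Q { }]]]]

B
Q B
{ B } B
{ Q B } B
{ { } B } B
{ { } Q } B
{ { } ( ) } B
{ { } ( ) } Q B
{ { } ( ) } { } B
{ { } ( ) } { } Q
{ { } ( ) } { } { }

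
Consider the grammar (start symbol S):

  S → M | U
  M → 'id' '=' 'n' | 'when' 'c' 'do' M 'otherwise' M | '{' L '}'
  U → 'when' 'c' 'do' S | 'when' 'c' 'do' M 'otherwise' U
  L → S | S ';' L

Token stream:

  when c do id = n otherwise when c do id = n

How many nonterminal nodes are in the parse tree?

[S [U when c do [M id = n] otherwise [U when c do [S [M id = n]]]]]

6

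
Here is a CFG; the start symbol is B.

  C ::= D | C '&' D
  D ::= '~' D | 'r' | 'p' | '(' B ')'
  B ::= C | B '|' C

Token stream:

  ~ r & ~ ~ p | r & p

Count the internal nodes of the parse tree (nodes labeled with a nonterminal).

[B [B [C [C [D ~ [D r]]] & [D ~ [D ~ [D p]]]]] | [C [C [D r]] & [D p]]]

13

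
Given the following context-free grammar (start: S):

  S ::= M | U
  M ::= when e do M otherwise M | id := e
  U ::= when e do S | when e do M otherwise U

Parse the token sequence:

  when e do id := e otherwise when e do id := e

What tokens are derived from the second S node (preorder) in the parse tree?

[S [U when e do [M id := e] otherwise [U when e do [S [M id := e]]]]]

id := e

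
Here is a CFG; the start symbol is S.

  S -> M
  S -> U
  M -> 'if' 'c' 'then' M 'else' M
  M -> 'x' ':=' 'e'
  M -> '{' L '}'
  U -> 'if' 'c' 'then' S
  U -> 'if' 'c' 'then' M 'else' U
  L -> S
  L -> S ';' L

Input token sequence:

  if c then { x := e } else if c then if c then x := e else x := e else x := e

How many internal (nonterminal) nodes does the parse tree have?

11

[S [M if c then [M { [L [S [M x := e]]] }] else [M if c then [M if c then [M x := e] else [M x := e]] else [M x := e]]]]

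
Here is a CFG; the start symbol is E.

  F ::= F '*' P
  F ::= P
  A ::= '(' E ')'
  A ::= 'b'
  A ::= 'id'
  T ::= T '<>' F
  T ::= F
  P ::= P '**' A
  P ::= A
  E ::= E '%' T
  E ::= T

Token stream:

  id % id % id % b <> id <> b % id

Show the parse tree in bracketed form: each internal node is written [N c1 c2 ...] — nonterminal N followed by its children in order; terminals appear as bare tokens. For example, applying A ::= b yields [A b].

[E [E [E [E [E [T [F [P [A id]]]]] % [T [F [P [A id]]]]] % [T [F [P [A id]]]]] % [T [T [T [F [P [A b]]]] <> [F [P [A id]]]] <> [F [P [A b]]]]] % [T [F [P [A id]]]]]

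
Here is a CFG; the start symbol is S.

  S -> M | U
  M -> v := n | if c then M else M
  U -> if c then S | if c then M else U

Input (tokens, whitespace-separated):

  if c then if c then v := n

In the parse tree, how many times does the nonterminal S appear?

3

[S [U if c then [S [U if c then [S [M v := n]]]]]]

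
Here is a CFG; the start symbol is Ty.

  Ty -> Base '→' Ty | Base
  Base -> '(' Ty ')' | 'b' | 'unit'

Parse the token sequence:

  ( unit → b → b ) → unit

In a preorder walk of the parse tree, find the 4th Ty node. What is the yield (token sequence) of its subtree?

[Ty [Base ( [Ty [Base unit] → [Ty [Base b] → [Ty [Base b]]]] )] → [Ty [Base unit]]]

b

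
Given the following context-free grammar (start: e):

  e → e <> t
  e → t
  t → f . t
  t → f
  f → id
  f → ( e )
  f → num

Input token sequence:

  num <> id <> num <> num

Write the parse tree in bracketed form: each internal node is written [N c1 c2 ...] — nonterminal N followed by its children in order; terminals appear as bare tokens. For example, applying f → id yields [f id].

[e [e [e [e [t [f num]]] <> [t [f id]]] <> [t [f num]]] <> [t [f num]]]

e
e <> t
e <> t <> t
e <> t <> t <> t
t <> t <> t <> t
f <> t <> t <> t
num <> t <> t <> t
num <> f <> t <> t
num <> id <> t <> t
num <> id <> f <> t
num <> id <> num <> t
num <> id <> num <> f
num <> id <> num <> num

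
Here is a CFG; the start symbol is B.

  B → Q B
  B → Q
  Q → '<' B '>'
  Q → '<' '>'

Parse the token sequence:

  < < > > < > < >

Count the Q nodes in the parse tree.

4

[B [Q < [B [Q < >]] >] [B [Q < >] [B [Q < >]]]]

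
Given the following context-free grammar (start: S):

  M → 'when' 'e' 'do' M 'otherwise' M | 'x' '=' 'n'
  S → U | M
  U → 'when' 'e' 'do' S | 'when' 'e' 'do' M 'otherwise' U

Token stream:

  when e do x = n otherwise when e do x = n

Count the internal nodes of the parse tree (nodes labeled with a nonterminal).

[S [U when e do [M x = n] otherwise [U when e do [S [M x = n]]]]]

6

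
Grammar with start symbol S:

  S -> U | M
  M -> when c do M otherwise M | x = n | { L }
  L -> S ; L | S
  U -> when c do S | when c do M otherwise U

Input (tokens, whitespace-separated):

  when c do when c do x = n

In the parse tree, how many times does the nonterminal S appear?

3

[S [U when c do [S [U when c do [S [M x = n]]]]]]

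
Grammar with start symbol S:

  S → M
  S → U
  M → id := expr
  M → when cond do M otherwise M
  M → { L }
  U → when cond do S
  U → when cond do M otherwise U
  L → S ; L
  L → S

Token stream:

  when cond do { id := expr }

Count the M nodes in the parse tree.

2

[S [U when cond do [S [M { [L [S [M id := expr]]] }]]]]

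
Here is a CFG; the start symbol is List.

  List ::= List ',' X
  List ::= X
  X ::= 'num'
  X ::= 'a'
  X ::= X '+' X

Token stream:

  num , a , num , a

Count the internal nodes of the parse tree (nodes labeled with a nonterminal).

[List [List [List [List [X num]] , [X a]] , [X num]] , [X a]]

8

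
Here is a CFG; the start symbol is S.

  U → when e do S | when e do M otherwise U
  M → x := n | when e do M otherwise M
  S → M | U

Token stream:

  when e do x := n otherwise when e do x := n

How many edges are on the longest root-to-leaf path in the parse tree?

[S [U when e do [M x := n] otherwise [U when e do [S [M x := n]]]]]

5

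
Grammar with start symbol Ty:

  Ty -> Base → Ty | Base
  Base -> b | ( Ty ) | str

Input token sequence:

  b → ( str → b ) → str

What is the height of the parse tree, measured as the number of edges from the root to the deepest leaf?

[Ty [Base b] → [Ty [Base ( [Ty [Base str] → [Ty [Base b]]] )] → [Ty [Base str]]]]

6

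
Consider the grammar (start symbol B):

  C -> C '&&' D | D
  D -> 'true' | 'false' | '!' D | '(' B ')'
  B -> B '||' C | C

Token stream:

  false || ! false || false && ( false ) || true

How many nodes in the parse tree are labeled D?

[B [B [B [B [C [D false]]] || [C [D ! [D false]]]] || [C [C [D false]] && [D ( [B [C [D false]]] )]]] || [C [D true]]]

7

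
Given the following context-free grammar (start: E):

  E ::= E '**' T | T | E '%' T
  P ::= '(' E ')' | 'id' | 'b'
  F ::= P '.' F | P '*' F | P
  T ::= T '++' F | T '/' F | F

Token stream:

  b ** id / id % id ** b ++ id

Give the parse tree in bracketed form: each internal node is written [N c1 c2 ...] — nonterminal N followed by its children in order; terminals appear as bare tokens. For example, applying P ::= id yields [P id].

[E [E [E [E [T [F [P b]]]] ** [T [T [F [P id]]] / [F [P id]]]] % [T [F [P id]]]] ** [T [T [F [P b]]] ++ [F [P id]]]]

E
E ** T
E % T ** T
E ** T % T ** T
T ** T % T ** T
F ** T % T ** T
P ** T % T ** T
b ** T % T ** T
b ** T / F % T ** T
b ** F / F % T ** T
b ** P / F % T ** T
b ** id / F % T ** T
b ** id / P % T ** T
b ** id / id % T ** T
b ** id / id % F ** T
b ** id / id % P ** T
b ** id / id % id ** T
b ** id / id % id ** T ++ F
b ** id / id % id ** F ++ F
b ** id / id % id ** P ++ F
b ** id / id % id ** b ++ F
b ** id / id % id ** b ++ P
b ** id / id % id ** b ++ id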